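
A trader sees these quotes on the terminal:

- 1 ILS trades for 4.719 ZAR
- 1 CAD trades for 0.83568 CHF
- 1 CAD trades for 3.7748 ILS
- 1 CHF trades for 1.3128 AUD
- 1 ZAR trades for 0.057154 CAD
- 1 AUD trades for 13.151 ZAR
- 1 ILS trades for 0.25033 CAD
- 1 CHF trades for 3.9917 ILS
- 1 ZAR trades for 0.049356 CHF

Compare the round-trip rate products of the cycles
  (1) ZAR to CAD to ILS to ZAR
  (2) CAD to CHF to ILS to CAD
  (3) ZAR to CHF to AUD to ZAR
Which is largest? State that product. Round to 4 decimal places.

(1) 0.057154 × 3.7748 × 4.719 = 1.01810
(2) 0.83568 × 3.9917 × 0.25033 = 0.83505
(3) 0.049356 × 1.3128 × 13.151 = 0.85211
Highest is cycle (1) at 1.0181 (>1, arbitrage).

1.0181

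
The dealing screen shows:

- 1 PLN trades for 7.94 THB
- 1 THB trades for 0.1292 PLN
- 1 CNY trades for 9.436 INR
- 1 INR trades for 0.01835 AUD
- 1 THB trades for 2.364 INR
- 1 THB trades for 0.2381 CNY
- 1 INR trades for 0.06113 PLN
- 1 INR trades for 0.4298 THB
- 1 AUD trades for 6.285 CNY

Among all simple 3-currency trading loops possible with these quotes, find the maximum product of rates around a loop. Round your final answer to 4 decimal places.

INR→PLN→THB→INR: 0.06113 × 7.94 × 2.364 = 1.14742
INR→AUD→CNY→INR: 0.01835 × 6.285 × 9.436 = 1.08825
INR→THB→CNY→INR: 0.4298 × 0.2381 × 9.436 = 0.96564
Maximum is INR→PLN→THB→INR at 1.1474; arbitrage exists.

1.1474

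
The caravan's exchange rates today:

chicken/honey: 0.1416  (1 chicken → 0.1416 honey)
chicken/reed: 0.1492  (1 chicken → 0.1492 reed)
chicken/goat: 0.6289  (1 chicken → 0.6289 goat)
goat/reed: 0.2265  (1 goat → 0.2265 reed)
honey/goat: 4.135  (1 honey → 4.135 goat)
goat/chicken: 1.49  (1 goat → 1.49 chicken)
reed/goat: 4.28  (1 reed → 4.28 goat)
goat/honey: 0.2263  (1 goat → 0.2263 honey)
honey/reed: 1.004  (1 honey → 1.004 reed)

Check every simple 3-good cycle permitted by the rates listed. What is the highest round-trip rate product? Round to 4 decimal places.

0.9724

reed→goat→honey→reed: 4.28 × 0.2263 × 1.004 = 0.97244
reed→goat→chicken→reed: 4.28 × 1.49 × 0.1492 = 0.95148
chicken→honey→goat→chicken: 0.1416 × 4.135 × 1.49 = 0.87242
Maximum is reed→goat→honey→reed at 0.9724; no arbitrage — every cycle loses value.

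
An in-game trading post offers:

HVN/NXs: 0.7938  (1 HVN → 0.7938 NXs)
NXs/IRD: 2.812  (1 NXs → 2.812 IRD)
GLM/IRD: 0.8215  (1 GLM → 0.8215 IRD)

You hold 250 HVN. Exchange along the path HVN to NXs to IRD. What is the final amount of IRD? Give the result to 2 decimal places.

558.04

250 HVN × 0.7938 = 198.45 NXs
198.45 NXs × 2.812 = 558.0414 IRD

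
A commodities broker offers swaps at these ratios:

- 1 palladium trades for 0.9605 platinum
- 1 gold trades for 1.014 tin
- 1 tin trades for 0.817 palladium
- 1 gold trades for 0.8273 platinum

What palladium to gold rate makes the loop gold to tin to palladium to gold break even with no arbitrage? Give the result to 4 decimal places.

Known legs of the cycle: 1.014 × 0.817 = 0.828438
For no arbitrage the full-cycle product must be 1, so the missing rate is 1 / 0.828438 ≈ 1.207091.

1.2071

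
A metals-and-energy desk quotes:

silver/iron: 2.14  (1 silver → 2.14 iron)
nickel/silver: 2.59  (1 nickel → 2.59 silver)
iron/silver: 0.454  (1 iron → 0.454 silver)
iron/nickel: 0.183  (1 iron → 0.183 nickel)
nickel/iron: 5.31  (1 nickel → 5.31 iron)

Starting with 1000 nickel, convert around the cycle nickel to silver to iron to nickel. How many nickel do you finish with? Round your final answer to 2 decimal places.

1000 nickel × 2.59 = 2590 silver
2590 silver × 2.14 = 5542.6 iron
5542.6 iron × 0.183 = 1014.2958 nickel

1014.30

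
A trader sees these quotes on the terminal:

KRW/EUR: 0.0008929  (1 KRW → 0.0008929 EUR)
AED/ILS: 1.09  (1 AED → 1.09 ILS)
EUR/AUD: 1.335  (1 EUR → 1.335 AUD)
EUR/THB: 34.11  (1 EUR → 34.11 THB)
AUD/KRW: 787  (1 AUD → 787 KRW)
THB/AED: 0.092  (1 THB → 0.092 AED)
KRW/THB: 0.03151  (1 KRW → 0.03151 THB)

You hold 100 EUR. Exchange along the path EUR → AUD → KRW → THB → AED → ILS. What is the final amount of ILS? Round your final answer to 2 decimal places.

331.99

100 EUR × 1.335 = 133.5 AUD
133.5 AUD × 787 = 105064.5 KRW
105064.5 KRW × 0.03151 = 3310.582395 THB
3310.582395 THB × 0.092 = 304.57358034 AED
304.57358034 AED × 1.09 = 331.9852025706 ILS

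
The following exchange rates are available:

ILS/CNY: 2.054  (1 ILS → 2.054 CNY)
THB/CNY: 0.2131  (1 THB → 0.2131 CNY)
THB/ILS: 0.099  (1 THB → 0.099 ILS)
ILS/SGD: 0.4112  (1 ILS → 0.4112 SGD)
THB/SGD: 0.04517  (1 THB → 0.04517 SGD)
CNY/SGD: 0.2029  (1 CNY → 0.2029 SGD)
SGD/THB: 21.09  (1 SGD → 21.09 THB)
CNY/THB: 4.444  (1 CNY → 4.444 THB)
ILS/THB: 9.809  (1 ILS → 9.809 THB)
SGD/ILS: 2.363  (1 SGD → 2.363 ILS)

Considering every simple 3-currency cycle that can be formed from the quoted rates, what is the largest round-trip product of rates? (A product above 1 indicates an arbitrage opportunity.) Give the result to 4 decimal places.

1.0470

THB→SGD→ILS→THB: 0.04517 × 2.363 × 9.809 = 1.04698
SGD→ILS→CNY→SGD: 2.363 × 2.054 × 0.2029 = 0.98480
THB→CNY→SGD→THB: 0.2131 × 0.2029 × 21.09 = 0.91189
THB→ILS→CNY→THB: 0.099 × 2.054 × 4.444 = 0.90367
THB→ILS→SGD→THB: 0.099 × 0.4112 × 21.09 = 0.85855
Maximum is THB→SGD→ILS→THB at 1.0470; arbitrage exists.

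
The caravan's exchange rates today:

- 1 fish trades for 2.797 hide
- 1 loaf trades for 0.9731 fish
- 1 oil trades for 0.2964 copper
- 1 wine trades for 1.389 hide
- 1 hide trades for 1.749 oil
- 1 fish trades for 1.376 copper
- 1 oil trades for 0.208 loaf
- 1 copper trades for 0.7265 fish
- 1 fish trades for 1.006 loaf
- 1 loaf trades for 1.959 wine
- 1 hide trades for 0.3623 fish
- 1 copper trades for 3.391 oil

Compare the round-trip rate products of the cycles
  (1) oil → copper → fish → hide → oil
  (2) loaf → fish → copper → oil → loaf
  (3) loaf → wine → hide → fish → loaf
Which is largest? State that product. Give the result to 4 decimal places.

1.0534

(1) 0.2964 × 0.7265 × 2.797 × 1.749 = 1.05341
(2) 0.9731 × 1.376 × 3.391 × 0.208 = 0.94442
(3) 1.959 × 1.389 × 0.3623 × 1.006 = 0.99175
Highest is cycle (1) at 1.0534 (>1, arbitrage).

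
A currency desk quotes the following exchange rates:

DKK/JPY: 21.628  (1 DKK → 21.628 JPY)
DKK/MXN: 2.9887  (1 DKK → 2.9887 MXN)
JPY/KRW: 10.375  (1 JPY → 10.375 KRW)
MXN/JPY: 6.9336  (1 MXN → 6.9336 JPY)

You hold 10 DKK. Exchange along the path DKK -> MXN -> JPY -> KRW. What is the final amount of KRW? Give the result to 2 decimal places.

2149.95

10 DKK × 2.9887 = 29.887 MXN
29.887 MXN × 6.9336 = 207.2245032 JPY
207.2245032 JPY × 10.375 = 2149.9542207 KRW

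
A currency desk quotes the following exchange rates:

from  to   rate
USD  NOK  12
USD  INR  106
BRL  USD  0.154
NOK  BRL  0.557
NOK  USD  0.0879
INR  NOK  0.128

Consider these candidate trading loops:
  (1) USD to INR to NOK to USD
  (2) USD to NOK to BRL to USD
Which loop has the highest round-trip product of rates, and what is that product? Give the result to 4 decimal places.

1.1926

(1) 106 × 0.128 × 0.0879 = 1.19263
(2) 12 × 0.557 × 0.154 = 1.02934
Highest is cycle (1) at 1.1926 (>1, arbitrage).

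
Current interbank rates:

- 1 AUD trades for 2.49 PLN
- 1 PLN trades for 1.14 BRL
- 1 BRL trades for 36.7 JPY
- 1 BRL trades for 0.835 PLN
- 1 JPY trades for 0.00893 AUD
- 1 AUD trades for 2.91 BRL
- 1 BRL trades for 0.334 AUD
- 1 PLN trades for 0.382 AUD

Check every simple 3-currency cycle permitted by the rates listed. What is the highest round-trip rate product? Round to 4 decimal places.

0.9537

BRL→JPY→AUD→BRL: 36.7 × 0.00893 × 2.91 = 0.95370
PLN→BRL→AUD→PLN: 1.14 × 0.334 × 2.49 = 0.94809
PLN→AUD→BRL→PLN: 0.382 × 2.91 × 0.835 = 0.92820
Maximum is BRL→JPY→AUD→BRL at 0.9537; no arbitrage — every cycle loses value.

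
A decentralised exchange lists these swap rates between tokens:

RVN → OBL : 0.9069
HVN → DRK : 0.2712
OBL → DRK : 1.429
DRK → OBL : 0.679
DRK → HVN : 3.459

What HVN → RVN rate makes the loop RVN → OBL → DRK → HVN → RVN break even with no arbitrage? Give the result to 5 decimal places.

Known legs of the cycle: 0.9069 × 1.429 × 3.459 = 4.4827259859
For no arbitrage the full-cycle product must be 1, so the missing rate is 1 / 4.4827259859 ≈ 0.2230785.

0.22308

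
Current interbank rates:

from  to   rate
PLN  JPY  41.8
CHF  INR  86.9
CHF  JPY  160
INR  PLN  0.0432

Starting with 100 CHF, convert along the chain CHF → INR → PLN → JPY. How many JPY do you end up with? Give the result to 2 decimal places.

15692.05

100 CHF × 86.9 = 8690 INR
8690 INR × 0.0432 = 375.408 PLN
375.408 PLN × 41.8 = 15692.0544 JPY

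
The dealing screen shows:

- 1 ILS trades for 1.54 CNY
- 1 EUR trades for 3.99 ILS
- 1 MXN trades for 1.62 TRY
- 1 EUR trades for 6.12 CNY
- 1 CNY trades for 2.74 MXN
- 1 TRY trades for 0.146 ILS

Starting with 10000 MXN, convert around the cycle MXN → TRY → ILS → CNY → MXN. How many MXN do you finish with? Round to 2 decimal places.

10000 MXN × 1.62 = 16200 TRY
16200 TRY × 0.146 = 2365.2 ILS
2365.2 ILS × 1.54 = 3642.408 CNY
3642.408 CNY × 2.74 = 9980.19792 MXN

9980.20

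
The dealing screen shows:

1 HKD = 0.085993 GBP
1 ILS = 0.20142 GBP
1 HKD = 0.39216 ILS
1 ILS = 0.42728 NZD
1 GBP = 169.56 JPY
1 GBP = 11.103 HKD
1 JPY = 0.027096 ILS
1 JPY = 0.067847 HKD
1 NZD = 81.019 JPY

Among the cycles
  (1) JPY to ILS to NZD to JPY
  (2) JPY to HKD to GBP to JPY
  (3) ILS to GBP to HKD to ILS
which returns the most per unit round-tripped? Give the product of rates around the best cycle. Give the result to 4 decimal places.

(1) 0.027096 × 0.42728 × 81.019 = 0.93800
(2) 0.067847 × 0.085993 × 169.56 = 0.98928
(3) 0.20142 × 11.103 × 0.39216 = 0.87701
Highest is cycle (2) at 0.9893 (≤1, no arbitrage).

0.9893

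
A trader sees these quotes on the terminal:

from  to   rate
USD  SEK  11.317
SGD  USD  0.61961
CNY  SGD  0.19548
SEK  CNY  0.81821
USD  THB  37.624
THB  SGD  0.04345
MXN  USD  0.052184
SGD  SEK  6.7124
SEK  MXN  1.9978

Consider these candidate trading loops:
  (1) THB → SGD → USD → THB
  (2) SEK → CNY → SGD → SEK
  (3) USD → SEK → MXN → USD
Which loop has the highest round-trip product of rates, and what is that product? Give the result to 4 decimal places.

1.1798

(1) 0.04345 × 0.61961 × 37.624 = 1.01292
(2) 0.81821 × 0.19548 × 6.7124 = 1.07361
(3) 11.317 × 1.9978 × 0.052184 = 1.17983
Highest is cycle (3) at 1.1798 (>1, arbitrage).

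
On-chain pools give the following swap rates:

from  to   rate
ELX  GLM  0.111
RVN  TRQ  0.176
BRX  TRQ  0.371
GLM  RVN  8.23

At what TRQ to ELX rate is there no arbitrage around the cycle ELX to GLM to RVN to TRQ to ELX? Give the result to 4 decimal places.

Known legs of the cycle: 0.111 × 8.23 × 0.176 = 0.16078128
For no arbitrage the full-cycle product must be 1, so the missing rate is 1 / 0.16078128 ≈ 6.219630.

6.2196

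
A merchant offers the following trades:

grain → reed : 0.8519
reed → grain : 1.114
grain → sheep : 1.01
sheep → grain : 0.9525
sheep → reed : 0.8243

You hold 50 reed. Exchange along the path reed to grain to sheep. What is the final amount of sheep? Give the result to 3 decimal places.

56.257

50 reed × 1.114 = 55.7 grain
55.7 grain × 1.01 = 56.257 sheep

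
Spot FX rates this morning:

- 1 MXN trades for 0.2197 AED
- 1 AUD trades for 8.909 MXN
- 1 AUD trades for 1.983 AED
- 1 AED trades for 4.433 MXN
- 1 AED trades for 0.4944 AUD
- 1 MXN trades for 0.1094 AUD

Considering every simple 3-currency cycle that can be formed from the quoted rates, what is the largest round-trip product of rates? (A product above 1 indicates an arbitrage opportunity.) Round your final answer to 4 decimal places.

0.9677

AUD→MXN→AED→AUD: 8.909 × 0.2197 × 0.4944 = 0.96769
AUD→AED→MXN→AUD: 1.983 × 4.433 × 0.1094 = 0.96170
Maximum is AUD→MXN→AED→AUD at 0.9677; no arbitrage — every cycle loses value.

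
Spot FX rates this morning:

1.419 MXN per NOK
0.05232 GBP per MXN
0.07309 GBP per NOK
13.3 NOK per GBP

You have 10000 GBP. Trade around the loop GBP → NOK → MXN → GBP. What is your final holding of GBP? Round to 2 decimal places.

9874.20

10000 GBP × 13.3 = 133000 NOK
133000 NOK × 1.419 = 188727 MXN
188727 MXN × 0.05232 = 9874.19664 GBP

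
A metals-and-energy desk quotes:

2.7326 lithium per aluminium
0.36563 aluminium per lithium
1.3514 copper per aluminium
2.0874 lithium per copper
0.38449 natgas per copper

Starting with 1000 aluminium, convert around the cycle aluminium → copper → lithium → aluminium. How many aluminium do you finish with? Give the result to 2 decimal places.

1031.41

1000 aluminium × 1.3514 = 1351.4 copper
1351.4 copper × 2.0874 = 2820.91236 lithium
2820.91236 lithium × 0.36563 = 1031.4101861868 aluminium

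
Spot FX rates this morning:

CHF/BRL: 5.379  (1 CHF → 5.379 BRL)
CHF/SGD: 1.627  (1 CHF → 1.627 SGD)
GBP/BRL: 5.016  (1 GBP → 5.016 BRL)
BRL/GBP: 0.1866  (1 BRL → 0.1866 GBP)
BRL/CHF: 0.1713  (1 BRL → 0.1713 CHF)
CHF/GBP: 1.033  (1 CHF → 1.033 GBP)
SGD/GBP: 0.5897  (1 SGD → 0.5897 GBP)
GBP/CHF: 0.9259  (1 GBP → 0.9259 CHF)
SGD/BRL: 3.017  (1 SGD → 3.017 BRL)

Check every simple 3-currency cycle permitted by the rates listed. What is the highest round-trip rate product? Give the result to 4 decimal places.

0.9293

CHF→BRL→GBP→CHF: 5.379 × 0.1866 × 0.9259 = 0.92935
CHF→SGD→GBP→CHF: 1.627 × 0.5897 × 0.9259 = 0.88835
CHF→GBP→BRL→CHF: 1.033 × 5.016 × 0.1713 = 0.88760
CHF→SGD→BRL→CHF: 1.627 × 3.017 × 0.1713 = 0.84085
Maximum is CHF→BRL→GBP→CHF at 0.9293; no arbitrage — every cycle loses value.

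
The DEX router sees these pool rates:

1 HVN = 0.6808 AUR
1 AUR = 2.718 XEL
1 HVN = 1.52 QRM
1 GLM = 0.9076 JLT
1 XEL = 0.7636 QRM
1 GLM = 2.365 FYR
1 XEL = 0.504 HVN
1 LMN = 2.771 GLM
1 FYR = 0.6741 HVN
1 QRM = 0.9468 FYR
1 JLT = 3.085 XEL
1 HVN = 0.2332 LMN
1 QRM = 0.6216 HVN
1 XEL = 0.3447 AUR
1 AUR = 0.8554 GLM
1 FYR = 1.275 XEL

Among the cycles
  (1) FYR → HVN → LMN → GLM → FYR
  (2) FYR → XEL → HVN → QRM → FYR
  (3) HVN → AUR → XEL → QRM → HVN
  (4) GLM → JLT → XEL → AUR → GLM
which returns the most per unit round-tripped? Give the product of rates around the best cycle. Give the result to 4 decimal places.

(1) 0.6741 × 0.2332 × 2.771 × 2.365 = 1.03020
(2) 1.275 × 0.504 × 1.52 × 0.9468 = 0.92479
(3) 0.6808 × 2.718 × 0.7636 × 0.6216 = 0.87831
(4) 0.9076 × 3.085 × 0.3447 × 0.8554 = 0.82558
Highest is cycle (1) at 1.0302 (>1, arbitrage).

1.0302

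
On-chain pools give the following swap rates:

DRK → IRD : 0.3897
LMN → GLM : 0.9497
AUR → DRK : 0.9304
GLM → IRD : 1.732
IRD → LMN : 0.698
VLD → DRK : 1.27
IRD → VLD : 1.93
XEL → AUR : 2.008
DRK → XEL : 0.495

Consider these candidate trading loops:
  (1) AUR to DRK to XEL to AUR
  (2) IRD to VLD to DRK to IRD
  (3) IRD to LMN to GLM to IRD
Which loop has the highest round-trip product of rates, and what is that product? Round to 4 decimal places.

(1) 0.9304 × 0.495 × 2.008 = 0.92478
(2) 1.93 × 1.27 × 0.3897 = 0.95519
(3) 0.698 × 0.9497 × 1.732 = 1.14813
Highest is cycle (3) at 1.1481 (>1, arbitrage).

1.1481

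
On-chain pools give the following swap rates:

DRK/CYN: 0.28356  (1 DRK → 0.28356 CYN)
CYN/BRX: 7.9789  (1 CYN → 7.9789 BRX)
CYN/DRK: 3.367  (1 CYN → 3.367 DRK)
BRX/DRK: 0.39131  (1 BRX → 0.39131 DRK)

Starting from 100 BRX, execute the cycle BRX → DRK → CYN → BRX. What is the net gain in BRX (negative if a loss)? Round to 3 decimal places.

-11.466

100 BRX × 0.39131 = 39.131 DRK
39.131 DRK × 0.28356 = 11.09598636 CYN
11.09598636 CYN × 7.9789 = 88.533765567804 BRX
Net change: 88.533765567804 − 100 = -11.466234432196 BRX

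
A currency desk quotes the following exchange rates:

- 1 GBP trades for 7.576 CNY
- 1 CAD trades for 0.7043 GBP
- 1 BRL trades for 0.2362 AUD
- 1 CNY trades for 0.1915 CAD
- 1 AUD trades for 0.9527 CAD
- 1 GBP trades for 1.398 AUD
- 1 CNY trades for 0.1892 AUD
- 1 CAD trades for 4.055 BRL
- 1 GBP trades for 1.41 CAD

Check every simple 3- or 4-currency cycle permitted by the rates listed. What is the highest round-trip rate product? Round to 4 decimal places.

1.0218

CNY→CAD→GBP→CNY: 0.1915 × 0.7043 × 7.576 = 1.02180
CNY→AUD→CAD→GBP→CNY: 0.1892 × 0.9527 × 0.7043 × 7.576 = 0.96178
AUD→CAD→GBP→AUD: 0.9527 × 0.7043 × 1.398 = 0.93804
AUD→CAD→BRL→AUD: 0.9527 × 4.055 × 0.2362 = 0.91249
Maximum is CNY→CAD→GBP→CNY at 1.0218; arbitrage exists.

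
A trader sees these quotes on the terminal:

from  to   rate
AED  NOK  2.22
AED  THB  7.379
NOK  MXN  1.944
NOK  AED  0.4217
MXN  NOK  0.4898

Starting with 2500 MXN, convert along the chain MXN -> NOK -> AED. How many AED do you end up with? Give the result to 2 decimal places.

516.37

2500 MXN × 0.4898 = 1224.5 NOK
1224.5 NOK × 0.4217 = 516.37165 AED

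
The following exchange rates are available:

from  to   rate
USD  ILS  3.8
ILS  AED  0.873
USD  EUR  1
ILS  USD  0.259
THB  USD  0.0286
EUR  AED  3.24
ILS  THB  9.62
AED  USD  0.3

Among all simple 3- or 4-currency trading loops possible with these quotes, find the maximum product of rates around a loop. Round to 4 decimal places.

USD→ILS→THB→USD: 3.8 × 9.62 × 0.0286 = 1.04550
AED→USD→ILS→AED: 0.3 × 3.8 × 0.873 = 0.99522
AED→USD→EUR→AED: 0.3 × 1 × 3.24 = 0.97200
Maximum is USD→ILS→THB→USD at 1.0455; arbitrage exists.

1.0455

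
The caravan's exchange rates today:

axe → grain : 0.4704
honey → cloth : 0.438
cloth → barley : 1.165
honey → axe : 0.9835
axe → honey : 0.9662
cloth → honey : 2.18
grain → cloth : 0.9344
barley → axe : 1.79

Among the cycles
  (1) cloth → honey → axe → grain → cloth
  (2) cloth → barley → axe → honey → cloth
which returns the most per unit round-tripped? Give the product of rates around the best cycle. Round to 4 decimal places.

0.9424

(1) 2.18 × 0.9835 × 0.4704 × 0.9344 = 0.94239
(2) 1.165 × 1.79 × 0.9662 × 0.438 = 0.88251
Highest is cycle (1) at 0.9424 (≤1, no arbitrage).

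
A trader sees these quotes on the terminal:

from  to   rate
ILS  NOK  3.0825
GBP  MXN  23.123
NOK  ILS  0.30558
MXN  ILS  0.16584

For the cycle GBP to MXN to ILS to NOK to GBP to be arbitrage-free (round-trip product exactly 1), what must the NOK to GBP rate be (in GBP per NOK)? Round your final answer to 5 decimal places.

0.08460

Known legs of the cycle: 23.123 × 0.16584 × 3.0825 = 11.8205192214
For no arbitrage the full-cycle product must be 1, so the missing rate is 1 / 11.8205192214 ≈ 0.0845987.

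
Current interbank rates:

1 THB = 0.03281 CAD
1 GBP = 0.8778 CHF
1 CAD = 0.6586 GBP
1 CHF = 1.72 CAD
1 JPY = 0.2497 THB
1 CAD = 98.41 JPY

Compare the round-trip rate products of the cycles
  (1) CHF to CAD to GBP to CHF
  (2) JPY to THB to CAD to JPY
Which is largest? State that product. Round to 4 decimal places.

(1) 1.72 × 0.6586 × 0.8778 = 0.99436
(2) 0.2497 × 0.03281 × 98.41 = 0.80624
Highest is cycle (1) at 0.9944 (≤1, no arbitrage).

0.9944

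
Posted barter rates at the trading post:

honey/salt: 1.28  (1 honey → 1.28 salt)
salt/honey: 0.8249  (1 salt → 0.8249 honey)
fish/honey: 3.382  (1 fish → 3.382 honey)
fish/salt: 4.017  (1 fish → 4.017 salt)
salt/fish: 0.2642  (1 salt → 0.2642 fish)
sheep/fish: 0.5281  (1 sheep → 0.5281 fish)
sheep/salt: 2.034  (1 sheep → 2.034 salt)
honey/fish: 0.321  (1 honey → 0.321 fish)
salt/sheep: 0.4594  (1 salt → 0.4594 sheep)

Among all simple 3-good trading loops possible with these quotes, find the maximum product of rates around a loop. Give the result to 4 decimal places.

1.1437

fish→honey→salt→fish: 3.382 × 1.28 × 0.2642 = 1.14371
fish→salt→honey→fish: 4.017 × 0.8249 × 0.321 = 1.06367
fish→salt→sheep→fish: 4.017 × 0.4594 × 0.5281 = 0.97456
Maximum is fish→honey→salt→fish at 1.1437; arbitrage exists.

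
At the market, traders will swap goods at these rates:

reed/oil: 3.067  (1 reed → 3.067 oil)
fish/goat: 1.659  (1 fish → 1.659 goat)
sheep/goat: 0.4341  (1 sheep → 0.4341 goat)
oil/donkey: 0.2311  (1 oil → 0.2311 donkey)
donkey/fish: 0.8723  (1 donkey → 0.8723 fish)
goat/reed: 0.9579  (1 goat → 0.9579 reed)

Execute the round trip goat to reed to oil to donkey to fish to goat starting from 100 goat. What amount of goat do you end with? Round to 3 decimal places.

100 goat × 0.9579 = 95.79 reed
95.79 reed × 3.067 = 293.78793 oil
293.78793 oil × 0.2311 = 67.894390623 donkey
67.894390623 donkey × 0.8723 = 59.2242769404429 fish
59.2242769404429 fish × 1.659 = 98.2530754441947711 goat

98.253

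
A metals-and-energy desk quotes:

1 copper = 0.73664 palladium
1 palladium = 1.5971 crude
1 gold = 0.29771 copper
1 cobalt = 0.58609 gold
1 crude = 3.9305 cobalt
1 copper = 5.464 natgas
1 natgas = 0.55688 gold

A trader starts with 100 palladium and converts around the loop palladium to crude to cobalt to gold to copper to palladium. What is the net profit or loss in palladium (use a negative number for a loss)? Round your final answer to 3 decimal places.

-19.315

100 palladium × 1.5971 = 159.71 crude
159.71 crude × 3.9305 = 627.740155 cobalt
627.740155 cobalt × 0.58609 = 367.91222744395 gold
367.91222744395 gold × 0.29771 = 109.5311492323383545 copper
109.5311492323383545 copper × 0.73664 = 80.68502577050972545888 palladium
Net change: 80.68502577050972545888 − 100 = -19.31497422949027454112 palladium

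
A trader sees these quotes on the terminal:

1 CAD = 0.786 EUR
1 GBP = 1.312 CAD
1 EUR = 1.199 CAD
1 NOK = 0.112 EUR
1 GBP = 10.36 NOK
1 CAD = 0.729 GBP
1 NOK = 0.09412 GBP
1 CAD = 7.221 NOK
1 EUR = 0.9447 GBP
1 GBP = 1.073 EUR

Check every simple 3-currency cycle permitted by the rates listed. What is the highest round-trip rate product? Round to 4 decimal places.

EUR→GBP→NOK→EUR: 0.9447 × 10.36 × 0.112 = 1.09615
EUR→GBP→CAD→EUR: 0.9447 × 1.312 × 0.786 = 0.97420
EUR→CAD→NOK→EUR: 1.199 × 7.221 × 0.112 = 0.96969
EUR→CAD→GBP→EUR: 1.199 × 0.729 × 1.073 = 0.93788
NOK→GBP→CAD→NOK: 0.09412 × 1.312 × 7.221 = 0.89169
Maximum is EUR→GBP→NOK→EUR at 1.0962; arbitrage exists.

1.0962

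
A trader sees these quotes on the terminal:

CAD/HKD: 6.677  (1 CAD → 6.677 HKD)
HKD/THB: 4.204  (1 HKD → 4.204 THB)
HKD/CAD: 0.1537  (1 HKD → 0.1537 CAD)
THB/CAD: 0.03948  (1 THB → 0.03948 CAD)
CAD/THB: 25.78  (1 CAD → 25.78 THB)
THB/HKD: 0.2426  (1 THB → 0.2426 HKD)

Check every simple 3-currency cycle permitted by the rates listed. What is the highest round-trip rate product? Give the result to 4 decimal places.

1.1082

THB→CAD→HKD→THB: 0.03948 × 6.677 × 4.204 = 1.10821
THB→HKD→CAD→THB: 0.2426 × 0.1537 × 25.78 = 0.96127
Maximum is THB→CAD→HKD→THB at 1.1082; arbitrage exists.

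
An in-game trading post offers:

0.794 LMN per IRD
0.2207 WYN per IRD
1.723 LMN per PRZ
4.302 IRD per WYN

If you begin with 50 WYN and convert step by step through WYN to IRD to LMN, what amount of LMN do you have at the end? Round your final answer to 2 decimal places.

170.79

50 WYN × 4.302 = 215.1 IRD
215.1 IRD × 0.794 = 170.7894 LMN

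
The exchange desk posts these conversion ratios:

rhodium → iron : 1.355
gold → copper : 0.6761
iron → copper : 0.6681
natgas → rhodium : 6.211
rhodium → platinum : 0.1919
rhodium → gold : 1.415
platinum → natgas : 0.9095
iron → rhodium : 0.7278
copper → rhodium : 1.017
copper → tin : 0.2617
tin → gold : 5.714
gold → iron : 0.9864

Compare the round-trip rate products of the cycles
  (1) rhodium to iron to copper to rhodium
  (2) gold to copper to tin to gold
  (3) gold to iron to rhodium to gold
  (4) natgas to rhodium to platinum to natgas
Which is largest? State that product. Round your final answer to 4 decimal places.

(1) 1.355 × 0.6681 × 1.017 = 0.92067
(2) 0.6761 × 0.2617 × 5.714 = 1.01101
(3) 0.9864 × 0.7278 × 1.415 = 1.01583
(4) 6.211 × 0.1919 × 0.9095 = 1.08402
Highest is cycle (4) at 1.0840 (>1, arbitrage).

1.0840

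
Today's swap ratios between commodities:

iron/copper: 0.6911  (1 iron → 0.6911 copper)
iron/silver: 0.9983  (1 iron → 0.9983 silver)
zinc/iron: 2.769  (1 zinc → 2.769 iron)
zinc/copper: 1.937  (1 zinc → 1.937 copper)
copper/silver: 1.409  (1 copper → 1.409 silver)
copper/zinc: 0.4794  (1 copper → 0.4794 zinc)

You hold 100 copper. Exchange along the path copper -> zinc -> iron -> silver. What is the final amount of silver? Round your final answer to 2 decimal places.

132.52

100 copper × 0.4794 = 47.94 zinc
47.94 zinc × 2.769 = 132.74586 iron
132.74586 iron × 0.9983 = 132.520192038 silver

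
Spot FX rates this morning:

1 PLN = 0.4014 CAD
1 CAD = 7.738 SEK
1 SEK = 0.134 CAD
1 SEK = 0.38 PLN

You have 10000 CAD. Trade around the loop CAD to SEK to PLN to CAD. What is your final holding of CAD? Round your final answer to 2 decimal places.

10000 CAD × 7.738 = 77380 SEK
77380 SEK × 0.38 = 29404.4 PLN
29404.4 PLN × 0.4014 = 11802.92616 CAD

11802.93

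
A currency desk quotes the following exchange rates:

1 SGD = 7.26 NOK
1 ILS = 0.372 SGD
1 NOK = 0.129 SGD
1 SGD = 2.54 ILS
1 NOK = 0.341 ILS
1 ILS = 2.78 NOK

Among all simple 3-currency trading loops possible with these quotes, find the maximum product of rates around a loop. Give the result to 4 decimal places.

NOK→ILS→SGD→NOK: 0.341 × 0.372 × 7.26 = 0.92095
NOK→SGD→ILS→NOK: 0.129 × 2.54 × 2.78 = 0.91089
Maximum is NOK→ILS→SGD→NOK at 0.9209; no arbitrage — every cycle loses value.

0.9209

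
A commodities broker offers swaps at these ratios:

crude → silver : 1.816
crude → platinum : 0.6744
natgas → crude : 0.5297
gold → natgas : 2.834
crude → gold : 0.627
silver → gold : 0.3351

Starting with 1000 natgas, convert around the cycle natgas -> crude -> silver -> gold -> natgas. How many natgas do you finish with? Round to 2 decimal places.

913.52

1000 natgas × 0.5297 = 529.7 crude
529.7 crude × 1.816 = 961.9352 silver
961.9352 silver × 0.3351 = 322.34448552 gold
322.34448552 gold × 2.834 = 913.52427196368 natgas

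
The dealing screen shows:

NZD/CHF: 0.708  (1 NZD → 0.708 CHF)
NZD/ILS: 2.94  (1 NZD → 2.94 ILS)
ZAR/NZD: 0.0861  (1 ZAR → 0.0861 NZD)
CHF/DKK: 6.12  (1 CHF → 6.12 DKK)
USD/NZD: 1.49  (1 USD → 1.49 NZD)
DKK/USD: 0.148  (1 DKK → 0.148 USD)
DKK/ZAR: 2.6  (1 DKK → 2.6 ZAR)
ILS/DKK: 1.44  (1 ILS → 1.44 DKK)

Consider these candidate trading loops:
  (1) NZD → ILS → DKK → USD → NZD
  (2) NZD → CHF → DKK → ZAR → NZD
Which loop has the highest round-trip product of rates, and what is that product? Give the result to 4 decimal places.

(1) 2.94 × 1.44 × 0.148 × 1.49 = 0.93359
(2) 0.708 × 6.12 × 2.6 × 0.0861 = 0.96998
Highest is cycle (2) at 0.9700 (≤1, no arbitrage).

0.9700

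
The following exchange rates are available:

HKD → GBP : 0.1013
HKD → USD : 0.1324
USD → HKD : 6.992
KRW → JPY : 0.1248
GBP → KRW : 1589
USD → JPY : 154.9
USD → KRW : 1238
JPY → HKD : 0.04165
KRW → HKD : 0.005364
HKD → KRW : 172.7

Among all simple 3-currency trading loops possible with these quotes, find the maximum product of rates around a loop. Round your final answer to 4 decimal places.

KRW→JPY→HKD→KRW: 0.1248 × 0.04165 × 172.7 = 0.89768
USD→KRW→HKD→USD: 1238 × 0.005364 × 0.1324 = 0.87922
KRW→HKD→GBP→KRW: 0.005364 × 0.1013 × 1589 = 0.86342
USD→JPY→HKD→USD: 154.9 × 0.04165 × 0.1324 = 0.85419
Maximum is KRW→JPY→HKD→KRW at 0.8977; no arbitrage — every cycle loses value.

0.8977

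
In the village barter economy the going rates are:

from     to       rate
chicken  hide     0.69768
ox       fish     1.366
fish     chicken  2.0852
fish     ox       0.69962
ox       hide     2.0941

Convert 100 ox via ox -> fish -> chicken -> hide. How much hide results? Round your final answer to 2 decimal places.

198.73

100 ox × 1.366 = 136.6 fish
136.6 fish × 2.0852 = 284.83832 chicken
284.83832 chicken × 0.69768 = 198.7259990976 hide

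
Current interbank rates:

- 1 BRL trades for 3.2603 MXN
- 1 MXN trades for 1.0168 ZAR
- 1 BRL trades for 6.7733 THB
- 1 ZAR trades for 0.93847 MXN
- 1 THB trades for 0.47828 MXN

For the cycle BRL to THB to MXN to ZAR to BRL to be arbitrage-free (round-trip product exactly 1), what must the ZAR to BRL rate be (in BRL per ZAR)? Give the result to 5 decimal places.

0.30359

Known legs of the cycle: 6.7733 × 0.47828 × 1.0168 = 3.2939580939232
For no arbitrage the full-cycle product must be 1, so the missing rate is 1 / 3.2939580939232 ≈ 0.3035861.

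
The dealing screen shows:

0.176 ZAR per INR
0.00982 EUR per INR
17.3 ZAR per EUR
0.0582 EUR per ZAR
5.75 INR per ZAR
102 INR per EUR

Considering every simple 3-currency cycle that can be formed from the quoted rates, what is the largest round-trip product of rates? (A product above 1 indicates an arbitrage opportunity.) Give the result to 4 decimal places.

ZAR→EUR→INR→ZAR: 0.0582 × 102 × 0.176 = 1.04481
ZAR→INR→EUR→ZAR: 5.75 × 0.00982 × 17.3 = 0.97684
Maximum is ZAR→EUR→INR→ZAR at 1.0448; arbitrage exists.

1.0448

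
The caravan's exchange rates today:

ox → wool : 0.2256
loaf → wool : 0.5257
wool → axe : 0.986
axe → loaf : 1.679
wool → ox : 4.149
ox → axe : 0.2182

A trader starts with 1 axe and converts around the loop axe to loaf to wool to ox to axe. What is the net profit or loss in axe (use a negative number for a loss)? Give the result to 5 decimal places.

-0.20093

1 axe × 1.679 = 1.679 loaf
1.679 loaf × 0.5257 = 0.8826503 wool
0.8826503 wool × 4.149 = 3.6621160947 ox
3.6621160947 ox × 0.2182 = 0.79907373186354 axe
Net change: 0.79907373186354 − 1 = -0.20092626813646 axe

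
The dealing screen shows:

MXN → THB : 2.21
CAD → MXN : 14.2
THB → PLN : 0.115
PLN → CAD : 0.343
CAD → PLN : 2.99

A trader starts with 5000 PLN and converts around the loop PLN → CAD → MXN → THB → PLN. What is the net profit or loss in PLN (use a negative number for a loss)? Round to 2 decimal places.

1189.31

5000 PLN × 0.343 = 1715 CAD
1715 CAD × 14.2 = 24353 MXN
24353 MXN × 2.21 = 53820.13 THB
53820.13 THB × 0.115 = 6189.31495 PLN
Net change: 6189.31495 − 5000 = 1189.31495 PLN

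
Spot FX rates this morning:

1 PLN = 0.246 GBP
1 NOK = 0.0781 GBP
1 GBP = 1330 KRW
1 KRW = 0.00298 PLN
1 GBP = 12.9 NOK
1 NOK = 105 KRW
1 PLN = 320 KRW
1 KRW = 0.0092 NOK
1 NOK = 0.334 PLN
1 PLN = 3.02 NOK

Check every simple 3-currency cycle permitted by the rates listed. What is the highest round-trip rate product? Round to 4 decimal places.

GBP→NOK→PLN→GBP: 12.9 × 0.334 × 0.246 = 1.05992
PLN→KRW→NOK→PLN: 320 × 0.0092 × 0.334 = 0.98330
GBP→KRW→PLN→GBP: 1330 × 0.00298 × 0.246 = 0.97500
GBP→KRW→NOK→GBP: 1330 × 0.0092 × 0.0781 = 0.95563
PLN→NOK→KRW→PLN: 3.02 × 105 × 0.00298 = 0.94496
Maximum is GBP→NOK→PLN→GBP at 1.0599; arbitrage exists.

1.0599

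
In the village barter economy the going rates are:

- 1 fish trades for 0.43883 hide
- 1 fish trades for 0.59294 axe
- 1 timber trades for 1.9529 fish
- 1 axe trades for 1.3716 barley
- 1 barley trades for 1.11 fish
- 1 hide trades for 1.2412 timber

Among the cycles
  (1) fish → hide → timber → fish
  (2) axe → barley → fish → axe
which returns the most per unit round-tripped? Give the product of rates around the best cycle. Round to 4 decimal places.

(1) 0.43883 × 1.2412 × 1.9529 = 1.06370
(2) 1.3716 × 1.11 × 0.59294 = 0.90274
Highest is cycle (1) at 1.0637 (>1, arbitrage).

1.0637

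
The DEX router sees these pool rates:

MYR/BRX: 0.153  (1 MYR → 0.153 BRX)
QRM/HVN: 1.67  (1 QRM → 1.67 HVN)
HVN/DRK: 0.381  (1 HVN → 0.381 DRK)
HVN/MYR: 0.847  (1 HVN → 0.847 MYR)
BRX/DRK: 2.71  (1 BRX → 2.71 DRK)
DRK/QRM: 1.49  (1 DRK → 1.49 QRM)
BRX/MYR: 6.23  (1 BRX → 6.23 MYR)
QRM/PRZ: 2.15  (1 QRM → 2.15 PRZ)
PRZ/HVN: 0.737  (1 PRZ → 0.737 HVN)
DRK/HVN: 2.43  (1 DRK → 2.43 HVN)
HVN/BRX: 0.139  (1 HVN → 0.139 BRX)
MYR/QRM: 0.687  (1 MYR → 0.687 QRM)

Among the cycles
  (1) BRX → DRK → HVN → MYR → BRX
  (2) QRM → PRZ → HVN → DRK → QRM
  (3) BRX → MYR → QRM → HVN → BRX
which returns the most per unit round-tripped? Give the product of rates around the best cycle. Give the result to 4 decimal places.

(1) 2.71 × 2.43 × 0.847 × 0.153 = 0.85340
(2) 2.15 × 0.737 × 0.381 × 1.49 = 0.89953
(3) 6.23 × 0.687 × 1.67 × 0.139 = 0.99352
Highest is cycle (3) at 0.9935 (≤1, no arbitrage).

0.9935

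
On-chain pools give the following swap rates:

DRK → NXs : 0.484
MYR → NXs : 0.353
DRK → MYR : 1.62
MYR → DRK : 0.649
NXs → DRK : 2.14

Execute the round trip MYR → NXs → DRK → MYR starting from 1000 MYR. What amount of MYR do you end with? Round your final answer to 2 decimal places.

1000 MYR × 0.353 = 353 NXs
353 NXs × 2.14 = 755.42 DRK
755.42 DRK × 1.62 = 1223.7804 MYR

1223.78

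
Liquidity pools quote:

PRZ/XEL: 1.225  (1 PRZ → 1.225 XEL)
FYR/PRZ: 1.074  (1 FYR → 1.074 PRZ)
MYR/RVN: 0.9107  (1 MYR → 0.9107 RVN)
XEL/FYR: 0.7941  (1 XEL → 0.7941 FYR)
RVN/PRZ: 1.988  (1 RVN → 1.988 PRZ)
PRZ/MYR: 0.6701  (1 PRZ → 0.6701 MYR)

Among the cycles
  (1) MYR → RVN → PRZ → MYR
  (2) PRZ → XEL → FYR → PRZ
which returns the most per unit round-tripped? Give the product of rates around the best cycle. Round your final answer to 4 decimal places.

(1) 0.9107 × 1.988 × 0.6701 = 1.21320
(2) 1.225 × 0.7941 × 1.074 = 1.04476
Highest is cycle (1) at 1.2132 (>1, arbitrage).

1.2132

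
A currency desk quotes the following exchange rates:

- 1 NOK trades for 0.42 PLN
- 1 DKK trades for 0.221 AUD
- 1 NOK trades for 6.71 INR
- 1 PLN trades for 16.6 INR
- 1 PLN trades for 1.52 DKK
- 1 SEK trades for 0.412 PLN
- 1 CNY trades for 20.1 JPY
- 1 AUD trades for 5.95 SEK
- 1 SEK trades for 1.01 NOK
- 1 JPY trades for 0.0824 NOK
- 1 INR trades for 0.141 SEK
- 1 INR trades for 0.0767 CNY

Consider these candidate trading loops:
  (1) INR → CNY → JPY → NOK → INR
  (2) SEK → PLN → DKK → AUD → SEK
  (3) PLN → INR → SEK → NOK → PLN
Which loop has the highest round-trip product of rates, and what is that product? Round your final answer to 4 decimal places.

0.9929

(1) 0.0767 × 20.1 × 0.0824 × 6.71 = 0.85240
(2) 0.412 × 1.52 × 0.221 × 5.95 = 0.82347
(3) 16.6 × 0.141 × 1.01 × 0.42 = 0.99288
Highest is cycle (3) at 0.9929 (≤1, no arbitrage).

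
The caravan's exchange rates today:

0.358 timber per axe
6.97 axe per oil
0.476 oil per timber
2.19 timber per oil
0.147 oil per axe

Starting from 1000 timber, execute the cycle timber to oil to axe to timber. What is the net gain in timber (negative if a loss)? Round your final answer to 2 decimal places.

187.74

1000 timber × 0.476 = 476 oil
476 oil × 6.97 = 3317.72 axe
3317.72 axe × 0.358 = 1187.74376 timber
Net change: 1187.74376 − 1000 = 187.74376 timber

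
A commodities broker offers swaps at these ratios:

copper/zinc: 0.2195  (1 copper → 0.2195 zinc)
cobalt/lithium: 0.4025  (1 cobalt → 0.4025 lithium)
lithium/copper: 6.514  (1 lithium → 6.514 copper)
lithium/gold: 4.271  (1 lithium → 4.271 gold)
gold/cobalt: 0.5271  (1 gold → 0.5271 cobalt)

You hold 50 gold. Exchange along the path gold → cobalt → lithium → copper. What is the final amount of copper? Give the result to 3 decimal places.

69.100

50 gold × 0.5271 = 26.355 cobalt
26.355 cobalt × 0.4025 = 10.6078875 lithium
10.6078875 lithium × 6.514 = 69.099779175 copper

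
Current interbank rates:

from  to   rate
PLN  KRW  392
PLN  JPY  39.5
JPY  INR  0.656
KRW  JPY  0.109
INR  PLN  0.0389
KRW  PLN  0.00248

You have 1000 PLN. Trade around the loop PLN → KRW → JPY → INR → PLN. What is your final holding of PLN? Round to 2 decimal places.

1000 PLN × 392 = 392000 KRW
392000 KRW × 0.109 = 42728 JPY
42728 JPY × 0.656 = 28029.568 INR
28029.568 INR × 0.0389 = 1090.3501952 PLN

1090.35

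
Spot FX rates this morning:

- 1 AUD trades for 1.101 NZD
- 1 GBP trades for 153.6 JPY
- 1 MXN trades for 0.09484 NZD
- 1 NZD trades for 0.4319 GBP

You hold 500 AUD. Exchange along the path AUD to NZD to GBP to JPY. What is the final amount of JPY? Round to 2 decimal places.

36520.08

500 AUD × 1.101 = 550.5 NZD
550.5 NZD × 0.4319 = 237.76095 GBP
237.76095 GBP × 153.6 = 36520.08192 JPY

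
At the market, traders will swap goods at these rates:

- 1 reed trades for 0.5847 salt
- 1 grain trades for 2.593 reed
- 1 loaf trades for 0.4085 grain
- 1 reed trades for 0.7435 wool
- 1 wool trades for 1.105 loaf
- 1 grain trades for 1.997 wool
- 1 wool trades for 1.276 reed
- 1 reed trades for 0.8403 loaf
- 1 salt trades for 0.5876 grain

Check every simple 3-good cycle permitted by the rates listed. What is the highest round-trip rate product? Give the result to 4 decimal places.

wool→loaf→grain→wool: 1.105 × 0.4085 × 1.997 = 0.90143
reed→salt→grain→reed: 0.5847 × 0.5876 × 2.593 = 0.89088
reed→loaf→grain→reed: 0.8403 × 0.4085 × 2.593 = 0.89008
Maximum is wool→loaf→grain→wool at 0.9014; no arbitrage — every cycle loses value.

0.9014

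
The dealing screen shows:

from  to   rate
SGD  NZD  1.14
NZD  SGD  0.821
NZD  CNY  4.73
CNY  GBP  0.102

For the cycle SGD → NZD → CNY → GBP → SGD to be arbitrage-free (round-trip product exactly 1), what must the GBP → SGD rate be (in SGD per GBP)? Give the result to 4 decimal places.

Known legs of the cycle: 1.14 × 4.73 × 0.102 = 0.5500044
For no arbitrage the full-cycle product must be 1, so the missing rate is 1 / 0.5500044 ≈ 1.818167.

1.8182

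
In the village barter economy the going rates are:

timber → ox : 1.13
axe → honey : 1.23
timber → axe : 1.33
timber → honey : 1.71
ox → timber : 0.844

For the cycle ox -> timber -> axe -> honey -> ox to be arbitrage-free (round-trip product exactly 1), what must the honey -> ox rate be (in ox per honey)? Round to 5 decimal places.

Known legs of the cycle: 0.844 × 1.33 × 1.23 = 1.3806996
For no arbitrage the full-cycle product must be 1, so the missing rate is 1 / 1.3806996 ≈ 0.7242705.

0.72427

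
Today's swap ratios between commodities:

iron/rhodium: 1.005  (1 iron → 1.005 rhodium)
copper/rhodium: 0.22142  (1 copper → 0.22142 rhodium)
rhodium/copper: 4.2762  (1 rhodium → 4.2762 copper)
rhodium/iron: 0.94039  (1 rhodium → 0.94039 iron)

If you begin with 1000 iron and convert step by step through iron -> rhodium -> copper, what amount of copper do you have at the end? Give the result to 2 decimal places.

4297.58

1000 iron × 1.005 = 1005 rhodium
1005 rhodium × 4.2762 = 4297.581 copper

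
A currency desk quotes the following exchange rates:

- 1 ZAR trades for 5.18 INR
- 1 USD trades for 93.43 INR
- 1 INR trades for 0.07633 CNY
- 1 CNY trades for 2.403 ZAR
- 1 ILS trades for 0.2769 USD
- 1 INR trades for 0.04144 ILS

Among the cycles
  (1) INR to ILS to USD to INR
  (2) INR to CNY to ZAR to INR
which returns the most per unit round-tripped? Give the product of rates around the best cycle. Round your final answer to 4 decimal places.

(1) 0.04144 × 0.2769 × 93.43 = 1.07208
(2) 0.07633 × 2.403 × 5.18 = 0.95012
Highest is cycle (1) at 1.0721 (>1, arbitrage).

1.0721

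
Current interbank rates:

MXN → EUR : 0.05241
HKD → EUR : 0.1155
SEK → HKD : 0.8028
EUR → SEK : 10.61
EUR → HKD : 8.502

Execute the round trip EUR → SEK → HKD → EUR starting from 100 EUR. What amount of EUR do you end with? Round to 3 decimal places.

98.380

100 EUR × 10.61 = 1061 SEK
1061 SEK × 0.8028 = 851.7708 HKD
851.7708 HKD × 0.1155 = 98.3795274 EUR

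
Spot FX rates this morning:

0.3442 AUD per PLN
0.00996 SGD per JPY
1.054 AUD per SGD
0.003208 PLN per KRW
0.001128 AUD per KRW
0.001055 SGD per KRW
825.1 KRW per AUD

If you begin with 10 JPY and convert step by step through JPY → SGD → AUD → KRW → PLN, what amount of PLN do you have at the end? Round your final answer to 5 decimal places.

10 JPY × 0.00996 = 0.0996 SGD
0.0996 SGD × 1.054 = 0.1049784 AUD
0.1049784 AUD × 825.1 = 86.61767784 KRW
86.61767784 KRW × 0.003208 = 0.27786951051072 PLN

0.27787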